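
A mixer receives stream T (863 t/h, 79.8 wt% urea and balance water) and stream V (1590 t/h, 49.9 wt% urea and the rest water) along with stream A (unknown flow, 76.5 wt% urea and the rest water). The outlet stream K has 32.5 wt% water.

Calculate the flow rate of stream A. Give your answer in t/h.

Let A be the unknown flow. Total out = 2453 + A.
water balance: 970.92 + 0.235·A = 0.325·(2453 + A)
(0.235 − 0.325)·A = 0.325×2453 − 970.92 = -173.69
A = -173.69 / -0.090 = 1929.9 t/h

1930 t/h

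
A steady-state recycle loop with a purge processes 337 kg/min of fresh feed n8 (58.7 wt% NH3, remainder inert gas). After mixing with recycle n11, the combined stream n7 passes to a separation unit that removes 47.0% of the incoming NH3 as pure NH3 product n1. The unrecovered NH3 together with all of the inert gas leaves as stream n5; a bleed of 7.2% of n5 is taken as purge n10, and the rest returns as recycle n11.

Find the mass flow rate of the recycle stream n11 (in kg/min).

1985 kg/min

inert gas enters only via n8 and leaves only via the purge: 337×0.413 = 0.072×(inert gas in n5), and the separation unit passes all inert gas, so inert gas in n7 = inert gas in n5 = 1933.1 kg/min.
NH3 in n7: m_A = 337×0.587 + (1−0.072)·(1−0.470)·m_A, so m_A = 197.82/0.5082 = 389.28 kg/min.
n5 = (1−0.470)×389.28 + 1933.1 = 2139.4 kg/min.
Recycle n11 = (1−0.072)×2139.4 = 1985.4 kg/min.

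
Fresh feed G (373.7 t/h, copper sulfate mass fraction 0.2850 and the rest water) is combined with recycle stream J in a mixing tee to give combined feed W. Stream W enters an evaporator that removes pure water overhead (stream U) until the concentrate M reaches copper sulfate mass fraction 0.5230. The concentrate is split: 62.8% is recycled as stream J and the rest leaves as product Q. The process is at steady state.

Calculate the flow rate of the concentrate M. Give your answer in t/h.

Overall copper sulfate balance (none leaves overhead): copper sulfate in fresh feed = copper sulfate in product, i.e. 373.7×0.285 = (1−0.628)·M·0.523.
M = 106.5/(0.523×0.372) = 547.42 t/h.

547.4 t/h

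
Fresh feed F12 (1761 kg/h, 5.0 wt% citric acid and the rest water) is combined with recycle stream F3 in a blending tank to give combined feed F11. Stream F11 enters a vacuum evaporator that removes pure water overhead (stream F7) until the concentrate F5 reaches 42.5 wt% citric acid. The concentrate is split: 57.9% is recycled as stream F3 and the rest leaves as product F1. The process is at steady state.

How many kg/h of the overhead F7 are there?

Overall citric acid balance (none leaves overhead): citric acid in fresh feed = citric acid in product, i.e. 1761×0.050 = (1−0.579)·F5·0.425.
F5 = 88.05/(0.425×0.421) = 492.11 kg/h.
Recycle F3 = 0.579×492.11 = 284.93 kg/h.
Combined feed F11 = 1761 + 284.93 = 2045.9 kg/h.
Overhead F7 = F11 − F5 = 2045.9 − 492.11 = 1553.8 kg/h.

1554 kg/h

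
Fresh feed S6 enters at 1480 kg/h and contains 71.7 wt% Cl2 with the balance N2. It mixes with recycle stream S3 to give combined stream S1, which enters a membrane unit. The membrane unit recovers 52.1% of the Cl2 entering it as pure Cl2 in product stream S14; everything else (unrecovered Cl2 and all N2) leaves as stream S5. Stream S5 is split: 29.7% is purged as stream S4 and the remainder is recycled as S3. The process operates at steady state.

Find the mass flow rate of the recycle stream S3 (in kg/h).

N2 enters only via S6 and leaves only via the purge: 1480×0.283 = 0.297×(N2 in S5), and the membrane unit passes all N2, so N2 in S1 = N2 in S5 = 1410.2 kg/h.
Cl2 in S1: m_A = 1480×0.717 + (1−0.297)·(1−0.521)·m_A, so m_A = 1061.2/0.6633 = 1599.9 kg/h.
S5 = (1−0.521)×1599.9 + 1410.2 = 2176.6 kg/h.
Recycle S3 = (1−0.297)×2176.6 = 1530.1 kg/h.

1530 kg/h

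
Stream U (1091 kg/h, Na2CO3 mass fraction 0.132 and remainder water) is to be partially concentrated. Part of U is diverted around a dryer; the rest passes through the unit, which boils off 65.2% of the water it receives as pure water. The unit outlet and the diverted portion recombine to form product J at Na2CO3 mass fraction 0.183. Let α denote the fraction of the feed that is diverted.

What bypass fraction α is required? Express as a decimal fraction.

0.508

All 1091×0.132 = 144.01 kg/h of Na2CO3 reaches J, so J = 144.01/0.183 = 786.95 kg/h and vapour = 304.05 kg/h.
The evaporator receives (1−α)·1091 of feed at 0.868 water and removes 0.652 of that water:
0.652×0.868×(1−α)×1091 = 304.05
(1−α) = 304.05/617.44 = 0.4924;  α = 0.5076.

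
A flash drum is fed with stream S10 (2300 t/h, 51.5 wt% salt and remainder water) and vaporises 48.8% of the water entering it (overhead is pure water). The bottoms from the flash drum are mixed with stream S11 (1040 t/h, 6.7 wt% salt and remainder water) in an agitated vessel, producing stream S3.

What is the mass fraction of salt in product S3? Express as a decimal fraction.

0.449

Vapour removed = 0.488×0.485×2300 = 544.36 t/h; concentrate = 1755.6 t/h.
salt reaching the mixer = 1184.5 (from concentrate) + 1040×0.067 = 1254.2 t/h.
Product flow = 1755.6 + 1040 = 2795.6 t/h; salt fraction = 0.449.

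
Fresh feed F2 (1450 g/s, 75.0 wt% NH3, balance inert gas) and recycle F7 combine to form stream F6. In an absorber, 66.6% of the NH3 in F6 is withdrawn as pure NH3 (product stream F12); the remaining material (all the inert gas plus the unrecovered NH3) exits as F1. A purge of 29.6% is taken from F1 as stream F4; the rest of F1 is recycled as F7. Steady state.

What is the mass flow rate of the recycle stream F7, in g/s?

inert gas enters only via F2 and leaves only via the purge: 1450×0.250 = 0.296×(inert gas in F1), and the absorber passes all inert gas, so inert gas in F6 = inert gas in F1 = 1224.7 g/s.
NH3 in F6: m_A = 1450×0.750 + (1−0.296)·(1−0.666)·m_A, so m_A = 1087.5/0.7649 = 1421.8 g/s.
F1 = (1−0.666)×1421.8 + 1224.7 = 1699.6 g/s.
Recycle F7 = (1−0.296)×1699.6 = 1196.5 g/s.

1196 g/s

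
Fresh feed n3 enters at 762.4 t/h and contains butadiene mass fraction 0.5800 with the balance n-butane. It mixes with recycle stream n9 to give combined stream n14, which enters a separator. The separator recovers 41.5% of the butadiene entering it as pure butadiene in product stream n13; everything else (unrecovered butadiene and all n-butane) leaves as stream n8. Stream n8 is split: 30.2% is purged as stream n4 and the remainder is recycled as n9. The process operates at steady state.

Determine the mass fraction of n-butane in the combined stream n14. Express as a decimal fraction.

n-butane enters only via n3 and leaves only via the purge: 762.4×0.420 = 0.302×(n-butane in n8), and the separator passes all n-butane, so n-butane in n14 = n-butane in n8 = 1060.3 t/h.
butadiene in n14: m_A = 762.4×0.580 + (1−0.302)·(1−0.415)·m_A, so m_A = 442.19/0.5917 = 747.36 t/h.
n14 = 747.36 + 1060.3 = 1807.7 t/h.
n-butane fraction in n14 = 1060.3/1807.7 = 0.5866.

0.5866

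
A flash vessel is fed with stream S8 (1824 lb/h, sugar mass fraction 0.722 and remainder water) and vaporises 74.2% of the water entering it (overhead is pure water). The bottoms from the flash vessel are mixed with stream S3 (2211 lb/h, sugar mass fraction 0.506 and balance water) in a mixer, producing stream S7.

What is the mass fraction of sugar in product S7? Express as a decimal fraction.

Vapour removed = 0.742×0.278×1824 = 376.25 lb/h; concentrate = 1447.8 lb/h.
sugar reaching the mixer = 1316.9 (from concentrate) + 2211×0.506 = 2435.7 lb/h.
Product flow = 1447.8 + 2211 = 3658.8 lb/h; sugar fraction = 0.666.

0.666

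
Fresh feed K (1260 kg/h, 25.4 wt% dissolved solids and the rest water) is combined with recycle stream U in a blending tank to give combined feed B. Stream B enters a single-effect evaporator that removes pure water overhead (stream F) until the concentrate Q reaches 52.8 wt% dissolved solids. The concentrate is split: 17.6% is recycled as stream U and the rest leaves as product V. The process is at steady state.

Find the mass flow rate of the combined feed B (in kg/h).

1389 kg/h

Overall dissolved solids balance (none leaves overhead): dissolved solids in fresh feed = dissolved solids in product, i.e. 1260×0.254 = (1−0.176)·Q·0.528.
Q = 320.04/(0.528×0.824) = 735.6 kg/h.
Recycle U = 0.176×735.6 = 129.47 kg/h.
Combined feed B = 1260 + 129.47 = 1389.5 kg/h.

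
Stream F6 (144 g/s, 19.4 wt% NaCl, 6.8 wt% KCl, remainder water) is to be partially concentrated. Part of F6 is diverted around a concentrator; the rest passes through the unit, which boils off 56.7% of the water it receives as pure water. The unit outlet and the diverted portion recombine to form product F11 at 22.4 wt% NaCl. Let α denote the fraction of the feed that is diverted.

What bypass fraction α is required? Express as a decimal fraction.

0.680

All 144×0.194 = 27.936 g/s of NaCl reaches F11, so F11 = 27.936/0.224 = 124.71 g/s and vapour = 19.286 g/s.
The evaporator receives (1−α)·144 of feed at 0.738 water and removes 0.567 of that water:
0.567×0.738×(1−α)×144 = 19.286
(1−α) = 19.286/60.256 = 0.3201;  α = 0.6799.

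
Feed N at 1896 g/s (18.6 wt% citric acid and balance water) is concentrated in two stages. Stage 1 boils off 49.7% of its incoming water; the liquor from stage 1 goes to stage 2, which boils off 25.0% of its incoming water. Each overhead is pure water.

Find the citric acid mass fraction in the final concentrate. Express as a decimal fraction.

water in feed = 1896×0.814 = 1543.3 g/s.
After stage 1: water left = (1−0.497)×1543.3 = 776.3; stream total = 1129 g/s.
After stage 2: water left = (1−0.250)×776.3 = 582.23; final concentrate = 934.88 g/s.
citric acid fraction = 352.66/934.88 = 0.3772.

0.3772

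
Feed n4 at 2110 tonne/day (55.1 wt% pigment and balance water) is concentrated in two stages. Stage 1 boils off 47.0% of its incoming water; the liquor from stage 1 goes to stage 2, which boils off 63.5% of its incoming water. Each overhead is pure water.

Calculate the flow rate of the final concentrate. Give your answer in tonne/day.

1346 tonne/day

water in feed = 2110×0.449 = 947.39 tonne/day.
After stage 1: water left = (1−0.470)×947.39 = 502.12; stream total = 1664.7 tonne/day.
After stage 2: water left = (1−0.635)×502.12 = 183.27; final concentrate = 1345.9 tonne/day.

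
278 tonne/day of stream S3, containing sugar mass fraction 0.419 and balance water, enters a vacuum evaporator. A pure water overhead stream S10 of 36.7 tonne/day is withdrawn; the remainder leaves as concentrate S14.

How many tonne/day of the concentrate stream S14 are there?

241.3 tonne/day

Concentrate = 278 − 36.7 = 241.3 tonne/day.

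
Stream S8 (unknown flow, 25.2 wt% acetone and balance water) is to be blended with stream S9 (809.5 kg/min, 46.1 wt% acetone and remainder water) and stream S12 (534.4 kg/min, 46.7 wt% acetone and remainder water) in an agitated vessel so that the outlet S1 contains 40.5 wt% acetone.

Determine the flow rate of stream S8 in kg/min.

Let S8 be the unknown flow. Total out = 1343.9 + S8.
acetone balance: 622.74 + 0.252·S8 = 0.405·(1343.9 + S8)
(0.252 − 0.405)·S8 = 0.405×1343.9 − 622.74 = -78.465
S8 = -78.465 / -0.153 = 512.84 kg/min

512.8 kg/min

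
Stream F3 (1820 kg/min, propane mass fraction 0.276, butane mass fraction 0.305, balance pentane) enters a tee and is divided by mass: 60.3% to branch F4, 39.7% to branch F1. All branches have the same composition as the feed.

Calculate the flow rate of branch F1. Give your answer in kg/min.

722.5 kg/min

Branch F1 flow = 0.397×1820 = 722.54 kg/min.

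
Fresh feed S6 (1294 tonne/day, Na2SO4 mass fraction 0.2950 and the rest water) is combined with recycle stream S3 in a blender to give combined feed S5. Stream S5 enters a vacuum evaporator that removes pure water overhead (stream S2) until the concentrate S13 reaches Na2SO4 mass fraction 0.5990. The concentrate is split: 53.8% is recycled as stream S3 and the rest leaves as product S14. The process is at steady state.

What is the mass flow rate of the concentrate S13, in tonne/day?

1379 tonne/day

Overall Na2SO4 balance (none leaves overhead): Na2SO4 in fresh feed = Na2SO4 in product, i.e. 1294×0.295 = (1−0.538)·S13·0.599.
S13 = 381.73/(0.599×0.462) = 1379.4 tonne/day.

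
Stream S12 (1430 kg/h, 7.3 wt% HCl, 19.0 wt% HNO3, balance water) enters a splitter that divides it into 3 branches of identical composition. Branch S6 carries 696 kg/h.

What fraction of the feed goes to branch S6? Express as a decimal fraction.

Fraction to S6 = 696/1430 = 0.4867.

0.487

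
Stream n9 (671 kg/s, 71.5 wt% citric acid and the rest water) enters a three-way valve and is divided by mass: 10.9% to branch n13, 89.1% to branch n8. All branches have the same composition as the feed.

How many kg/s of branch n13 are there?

Branch n13 flow = 0.109×671 = 73.139 kg/s.

73.14 kg/s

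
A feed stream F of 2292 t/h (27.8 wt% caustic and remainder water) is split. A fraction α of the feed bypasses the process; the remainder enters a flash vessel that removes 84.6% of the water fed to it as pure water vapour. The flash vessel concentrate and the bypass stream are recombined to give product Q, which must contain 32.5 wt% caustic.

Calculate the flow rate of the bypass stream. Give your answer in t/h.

All 2292×0.278 = 637.18 t/h of caustic reaches Q, so Q = 637.18/0.325 = 1960.5 t/h and vapour = 331.46 t/h.
The evaporator receives (1−α)·2292 of feed at 0.722 water and removes 0.846 of that water:
0.846×0.722×(1−α)×2292 = 331.46
(1−α) = 331.46/1400 = 0.2368;  α = 0.7632.
Bypass flow = 0.7632×2292 = 1749.3 t/h.

1749 t/h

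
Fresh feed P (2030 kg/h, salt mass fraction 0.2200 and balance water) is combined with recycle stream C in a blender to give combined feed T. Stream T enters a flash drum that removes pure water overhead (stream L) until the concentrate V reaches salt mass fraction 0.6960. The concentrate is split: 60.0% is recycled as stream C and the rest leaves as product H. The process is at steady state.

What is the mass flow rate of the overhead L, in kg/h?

1388 kg/h

Overall salt balance (none leaves overhead): salt in fresh feed = salt in product, i.e. 2030×0.220 = (1−0.600)·V·0.696.
V = 446.6/(0.696×0.400) = 1604.2 kg/h.
Recycle C = 0.600×1604.2 = 962.5 kg/h.
Combined feed T = 2030 + 962.5 = 2992.5 kg/h.
Overhead L = T − V = 2992.5 − 1604.2 = 1388.3 kg/h.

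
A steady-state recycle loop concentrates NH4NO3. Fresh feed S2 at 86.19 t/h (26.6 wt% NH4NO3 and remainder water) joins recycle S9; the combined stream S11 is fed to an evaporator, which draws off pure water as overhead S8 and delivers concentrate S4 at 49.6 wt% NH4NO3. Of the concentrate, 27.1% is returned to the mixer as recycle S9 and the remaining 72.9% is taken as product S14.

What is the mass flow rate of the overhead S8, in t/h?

Overall NH4NO3 balance (none leaves overhead): NH4NO3 in fresh feed = NH4NO3 in product, i.e. 86.19×0.266 = (1−0.271)·S4·0.496.
S4 = 22.927/(0.496×0.729) = 63.406 t/h.
Recycle S9 = 0.271×63.406 = 17.183 t/h.
Combined feed S11 = 86.19 + 17.183 = 103.37 t/h.
Overhead S8 = S11 − S4 = 103.37 − 63.406 = 39.967 t/h.

39.97 t/h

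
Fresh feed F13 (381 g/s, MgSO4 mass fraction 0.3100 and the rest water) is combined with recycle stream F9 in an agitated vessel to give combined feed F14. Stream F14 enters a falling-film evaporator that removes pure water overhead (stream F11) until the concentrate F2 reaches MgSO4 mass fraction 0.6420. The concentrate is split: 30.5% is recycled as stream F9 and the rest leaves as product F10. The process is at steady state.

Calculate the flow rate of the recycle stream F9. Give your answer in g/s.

Overall MgSO4 balance (none leaves overhead): MgSO4 in fresh feed = MgSO4 in product, i.e. 381×0.310 = (1−0.305)·F2·0.642.
F2 = 118.11/(0.642×0.695) = 264.71 g/s.
Recycle F9 = 0.305×264.71 = 80.736 g/s.

80.74 g/s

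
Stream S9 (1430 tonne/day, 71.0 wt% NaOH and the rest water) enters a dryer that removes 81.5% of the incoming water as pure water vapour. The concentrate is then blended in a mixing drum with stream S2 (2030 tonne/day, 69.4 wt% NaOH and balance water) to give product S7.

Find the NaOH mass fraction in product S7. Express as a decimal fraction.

0.776

Vapour removed = 0.815×0.290×1430 = 337.98 tonne/day; concentrate = 1092 tonne/day.
NaOH reaching the mixer = 1015.3 (from concentrate) + 2030×0.694 = 2424.1 tonne/day.
Product flow = 1092 + 2030 = 3122 tonne/day; NaOH fraction = 0.776.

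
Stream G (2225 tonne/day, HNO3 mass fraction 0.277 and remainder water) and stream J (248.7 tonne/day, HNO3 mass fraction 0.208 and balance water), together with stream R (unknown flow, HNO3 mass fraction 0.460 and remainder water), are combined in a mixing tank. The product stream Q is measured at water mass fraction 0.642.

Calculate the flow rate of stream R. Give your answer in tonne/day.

2133 tonne/day

Let R be the unknown flow. Total out = 2473.7 + R.
water balance: 1805.6 + 0.540·R = 0.642·(2473.7 + R)
(0.540 − 0.642)·R = 0.642×2473.7 − 1805.6 = -217.53
R = -217.53 / -0.102 = 2132.6 tonne/day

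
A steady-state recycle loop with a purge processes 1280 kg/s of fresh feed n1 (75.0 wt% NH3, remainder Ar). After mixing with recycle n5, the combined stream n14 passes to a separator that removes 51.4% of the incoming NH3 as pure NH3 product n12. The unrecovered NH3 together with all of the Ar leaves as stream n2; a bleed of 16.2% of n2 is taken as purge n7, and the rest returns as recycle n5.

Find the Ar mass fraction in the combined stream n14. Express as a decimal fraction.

Ar enters only via n1 and leaves only via the purge: 1280×0.250 = 0.162×(Ar in n2), and the separator passes all Ar, so Ar in n14 = Ar in n2 = 1975.3 kg/s.
NH3 in n14: m_A = 1280×0.750 + (1−0.162)·(1−0.514)·m_A, so m_A = 960/0.5927 = 1619.6 kg/s.
n14 = 1619.6 + 1975.3 = 3594.9 kg/s.
Ar fraction in n14 = 1975.3/3594.9 = 0.549.

0.549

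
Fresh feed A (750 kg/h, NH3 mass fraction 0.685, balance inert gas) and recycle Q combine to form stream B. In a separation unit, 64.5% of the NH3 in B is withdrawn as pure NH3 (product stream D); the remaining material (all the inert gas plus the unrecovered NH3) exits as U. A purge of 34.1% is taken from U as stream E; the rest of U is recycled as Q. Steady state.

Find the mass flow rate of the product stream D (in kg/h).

NH3 in B: m_A = 750×0.685 + (1−0.341)·(1−0.645)·m_A, so m_A = 513.75/0.7661 = 670.64 kg/h.
Product D = 0.645×670.64 = 432.57 kg/h.

432.6 kg/h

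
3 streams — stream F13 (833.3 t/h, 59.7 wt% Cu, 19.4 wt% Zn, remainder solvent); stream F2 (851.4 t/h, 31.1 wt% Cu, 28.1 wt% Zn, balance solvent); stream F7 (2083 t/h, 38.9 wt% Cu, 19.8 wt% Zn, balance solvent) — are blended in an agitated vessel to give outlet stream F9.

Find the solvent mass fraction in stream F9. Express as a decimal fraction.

Total flow out = 833.3 + 851.4 + 2083 = 3767.7 t/h.
solvent in = 833.3×0.209 + 851.4×0.408 + 2083×0.413 = 1381.8 t/h.
solvent mass fraction in F9 = 1381.8/3767.7 = 0.367.

0.367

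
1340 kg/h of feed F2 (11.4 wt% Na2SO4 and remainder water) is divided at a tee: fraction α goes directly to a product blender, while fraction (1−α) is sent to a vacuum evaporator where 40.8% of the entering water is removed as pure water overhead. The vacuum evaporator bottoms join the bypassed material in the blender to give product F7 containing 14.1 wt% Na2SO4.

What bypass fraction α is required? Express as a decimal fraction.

0.470

All 1340×0.114 = 152.76 kg/h of Na2SO4 reaches F7, so F7 = 152.76/0.141 = 1083.4 kg/h and vapour = 256.6 kg/h.
The evaporator receives (1−α)·1340 of feed at 0.886 water and removes 0.408 of that water:
0.408×0.886×(1−α)×1340 = 256.6
(1−α) = 256.6/484.39 = 0.5297;  α = 0.4703.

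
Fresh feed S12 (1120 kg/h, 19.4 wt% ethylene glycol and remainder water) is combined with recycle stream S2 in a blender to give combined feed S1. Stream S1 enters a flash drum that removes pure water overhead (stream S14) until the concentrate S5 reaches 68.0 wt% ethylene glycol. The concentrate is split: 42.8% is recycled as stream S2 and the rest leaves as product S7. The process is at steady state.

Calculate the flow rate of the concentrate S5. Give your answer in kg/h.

558.6 kg/h

Overall ethylene glycol balance (none leaves overhead): ethylene glycol in fresh feed = ethylene glycol in product, i.e. 1120×0.194 = (1−0.428)·S5·0.680.
S5 = 217.28/(0.680×0.572) = 558.62 kg/h.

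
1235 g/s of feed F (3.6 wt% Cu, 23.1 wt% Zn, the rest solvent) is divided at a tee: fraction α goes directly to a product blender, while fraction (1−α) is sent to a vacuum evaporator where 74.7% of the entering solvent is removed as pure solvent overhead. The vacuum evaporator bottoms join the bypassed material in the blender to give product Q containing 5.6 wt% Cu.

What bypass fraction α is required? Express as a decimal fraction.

0.348

All 1235×0.036 = 44.46 g/s of Cu reaches Q, so Q = 44.46/0.056 = 793.93 g/s and vapour = 441.07 g/s.
The evaporator receives (1−α)·1235 of feed at 0.733 solvent and removes 0.747 of that solvent:
0.747×0.733×(1−α)×1235 = 441.07
(1−α) = 441.07/676.23 = 0.6523;  α = 0.3477.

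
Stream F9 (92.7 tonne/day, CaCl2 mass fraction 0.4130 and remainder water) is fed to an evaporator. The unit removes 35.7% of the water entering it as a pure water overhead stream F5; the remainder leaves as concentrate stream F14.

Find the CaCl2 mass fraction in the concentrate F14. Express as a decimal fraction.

0.5225

CaCl2 is not removed: 92.7×0.413 = 38.285 tonne/day of CaCl2 enters F14.
water entering = 92.7×0.587 = 54.415 tonne/day; overhead removed = 0.357×54.415 = 19.426 tonne/day.
Concentrate = 92.7 − 19.426 = 73.274 tonne/day.
Mass fraction = 38.285/73.274 = 0.5225.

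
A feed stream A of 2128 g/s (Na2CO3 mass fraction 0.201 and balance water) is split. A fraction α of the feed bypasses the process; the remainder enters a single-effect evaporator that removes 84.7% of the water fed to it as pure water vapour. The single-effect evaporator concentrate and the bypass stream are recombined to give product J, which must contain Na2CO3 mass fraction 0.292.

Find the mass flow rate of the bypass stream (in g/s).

All 2128×0.201 = 427.73 g/s of Na2CO3 reaches J, so J = 427.73/0.292 = 1464.8 g/s and vapour = 663.18 g/s.
The evaporator receives (1−α)·2128 of feed at 0.799 water and removes 0.847 of that water:
0.847×0.799×(1−α)×2128 = 663.18
(1−α) = 663.18/1440.1 = 0.4605;  α = 0.5395.
Bypass flow = 0.5395×2128 = 1148.1 g/s.

1148 g/s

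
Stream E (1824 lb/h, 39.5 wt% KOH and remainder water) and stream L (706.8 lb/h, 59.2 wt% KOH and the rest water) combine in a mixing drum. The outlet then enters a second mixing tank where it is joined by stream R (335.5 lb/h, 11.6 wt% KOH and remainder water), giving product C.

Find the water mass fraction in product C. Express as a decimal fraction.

Overall, product flow = 2866.3 lb/h.
water in = 1824×0.605 + 706.8×0.408 + 335.5×0.884 = 1688.5 lb/h.
water fraction in C = 0.589.

0.589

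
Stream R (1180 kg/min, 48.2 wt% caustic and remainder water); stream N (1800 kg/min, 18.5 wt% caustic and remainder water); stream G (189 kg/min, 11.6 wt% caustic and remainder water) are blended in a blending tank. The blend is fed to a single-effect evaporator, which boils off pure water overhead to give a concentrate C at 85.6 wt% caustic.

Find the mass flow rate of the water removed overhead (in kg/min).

2090 kg/min

caustic entering = 1180×0.482 + 1800×0.185 + 189×0.116 = 923.68 kg/min.
All caustic reports to C, so C = 923.68/0.856 = 1079.1 kg/min.
Total feed = 3169 kg/min; overhead = 3169 − 1079.1 = 2089.9 kg/min.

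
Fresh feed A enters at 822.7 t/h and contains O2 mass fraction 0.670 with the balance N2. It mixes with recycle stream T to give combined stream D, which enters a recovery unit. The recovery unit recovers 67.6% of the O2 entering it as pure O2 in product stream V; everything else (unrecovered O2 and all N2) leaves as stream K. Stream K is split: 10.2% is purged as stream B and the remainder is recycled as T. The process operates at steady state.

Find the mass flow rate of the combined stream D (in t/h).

N2 enters only via A and leaves only via the purge: 822.7×0.330 = 0.102×(N2 in K), and the recovery unit passes all N2, so N2 in D = N2 in K = 2661.7 t/h.
O2 in D: m_A = 822.7×0.670 + (1−0.102)·(1−0.676)·m_A, so m_A = 551.21/0.7090 = 777.39 t/h.
D = 777.39 + 2661.7 = 3439.1 t/h.

3439 t/h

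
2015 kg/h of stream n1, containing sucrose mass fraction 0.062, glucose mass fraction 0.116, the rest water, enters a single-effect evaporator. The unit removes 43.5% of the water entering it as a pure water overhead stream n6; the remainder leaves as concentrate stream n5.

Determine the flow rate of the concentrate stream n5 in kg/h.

water entering = 2015×0.822 = 1656.3 kg/h; overhead removed = 0.435×1656.3 = 720.5 kg/h.
Concentrate = 2015 − 720.5 = 1294.5 kg/h.

1294 kg/h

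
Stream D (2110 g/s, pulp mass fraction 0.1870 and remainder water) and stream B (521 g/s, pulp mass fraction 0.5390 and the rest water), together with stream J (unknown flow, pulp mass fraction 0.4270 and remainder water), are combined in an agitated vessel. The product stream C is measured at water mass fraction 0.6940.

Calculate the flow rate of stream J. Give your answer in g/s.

Let J be the unknown flow. Total out = 2631 + J.
water balance: 1955.6 + 0.573·J = 0.694·(2631 + J)
(0.573 − 0.694)·J = 0.694×2631 − 1955.6 = -129.7
J = -129.7 / -0.121 = 1071.9 g/s

1072 g/s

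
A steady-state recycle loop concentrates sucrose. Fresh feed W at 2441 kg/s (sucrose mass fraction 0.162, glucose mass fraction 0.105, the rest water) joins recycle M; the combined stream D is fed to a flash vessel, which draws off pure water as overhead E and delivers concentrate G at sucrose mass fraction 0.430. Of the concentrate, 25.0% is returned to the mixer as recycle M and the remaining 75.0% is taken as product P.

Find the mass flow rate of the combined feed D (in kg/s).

Overall sucrose balance (none leaves overhead): sucrose in fresh feed = sucrose in product, i.e. 2441×0.162 = (1−0.250)·G·0.430.
G = 395.44/(0.430×0.750) = 1226.2 kg/s.
Recycle M = 0.250×1226.2 = 306.54 kg/s.
Combined feed D = 2441 + 306.54 = 2747.5 kg/s.

2748 kg/s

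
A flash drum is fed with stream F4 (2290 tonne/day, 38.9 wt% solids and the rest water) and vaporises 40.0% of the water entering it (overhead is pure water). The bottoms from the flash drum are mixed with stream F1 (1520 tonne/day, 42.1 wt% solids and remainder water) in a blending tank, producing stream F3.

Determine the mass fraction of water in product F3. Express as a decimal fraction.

0.529

Vapour removed = 0.400×0.611×2290 = 559.68 tonne/day; concentrate = 1730.3 tonne/day.
water reaching the mixer = 839.51 (from concentrate) + 1520×0.579 = 1719.6 tonne/day.
Product flow = 1730.3 + 1520 = 3250.3 tonne/day; water fraction = 0.529.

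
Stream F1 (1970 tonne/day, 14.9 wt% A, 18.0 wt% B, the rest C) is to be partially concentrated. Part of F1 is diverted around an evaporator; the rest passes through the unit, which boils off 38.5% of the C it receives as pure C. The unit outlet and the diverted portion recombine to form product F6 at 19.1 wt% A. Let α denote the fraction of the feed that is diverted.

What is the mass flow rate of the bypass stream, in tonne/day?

All 1970×0.149 = 293.53 tonne/day of A reaches F6, so F6 = 293.53/0.191 = 1536.8 tonne/day and vapour = 433.19 tonne/day.
The evaporator receives (1−α)·1970 of feed at 0.671 C and removes 0.385 of that C:
0.385×0.671×(1−α)×1970 = 433.19
(1−α) = 433.19/508.92 = 0.8512;  α = 0.1488.
Bypass flow = 0.1488×1970 = 293.13 tonne/day.

293.1 tonne/day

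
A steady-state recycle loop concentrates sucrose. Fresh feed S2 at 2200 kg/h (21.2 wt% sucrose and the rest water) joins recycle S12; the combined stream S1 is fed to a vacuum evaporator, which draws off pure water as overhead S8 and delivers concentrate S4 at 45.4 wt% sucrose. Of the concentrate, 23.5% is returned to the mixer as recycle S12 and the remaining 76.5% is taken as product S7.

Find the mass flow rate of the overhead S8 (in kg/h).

1173 kg/h

Overall sucrose balance (none leaves overhead): sucrose in fresh feed = sucrose in product, i.e. 2200×0.212 = (1−0.235)·S4·0.454.
S4 = 466.4/(0.454×0.765) = 1342.9 kg/h.
Recycle S12 = 0.235×1342.9 = 315.58 kg/h.
Combined feed S1 = 2200 + 315.58 = 2515.6 kg/h.
Overhead S8 = S1 − S4 = 2515.6 − 1342.9 = 1172.7 kg/h.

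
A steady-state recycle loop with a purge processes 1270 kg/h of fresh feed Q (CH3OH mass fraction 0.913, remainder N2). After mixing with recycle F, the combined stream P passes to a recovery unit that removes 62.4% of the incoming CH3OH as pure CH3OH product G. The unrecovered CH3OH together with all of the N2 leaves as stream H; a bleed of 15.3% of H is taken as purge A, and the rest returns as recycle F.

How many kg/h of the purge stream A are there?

N2 enters only via Q and leaves only via the purge: 1270×0.087 = 0.153×(N2 in H), and the recovery unit passes all N2, so N2 in P = N2 in H = 722.16 kg/h.
CH3OH in P: m_A = 1270×0.913 + (1−0.153)·(1−0.624)·m_A, so m_A = 1159.5/0.6815 = 1701.3 kg/h.
H = (1−0.624)×1701.3 + 722.16 = 1361.9 kg/h.
Purge A = 0.153×1361.9 = 208.36 kg/h.

208.4 kg/h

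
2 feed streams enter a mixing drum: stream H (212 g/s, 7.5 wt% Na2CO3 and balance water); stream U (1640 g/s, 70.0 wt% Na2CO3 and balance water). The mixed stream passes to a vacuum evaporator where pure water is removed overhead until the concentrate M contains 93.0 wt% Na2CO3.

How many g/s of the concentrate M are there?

1252 g/s

Na2CO3 entering = 212×0.075 + 1640×0.700 = 1163.9 g/s.
All Na2CO3 reports to M, so M = 1163.9/0.930 = 1251.5 g/s.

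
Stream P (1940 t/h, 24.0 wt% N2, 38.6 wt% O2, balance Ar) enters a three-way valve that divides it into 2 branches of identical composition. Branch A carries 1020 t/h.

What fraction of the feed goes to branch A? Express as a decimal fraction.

Fraction to A = 1020/1940 = 0.5258.

0.526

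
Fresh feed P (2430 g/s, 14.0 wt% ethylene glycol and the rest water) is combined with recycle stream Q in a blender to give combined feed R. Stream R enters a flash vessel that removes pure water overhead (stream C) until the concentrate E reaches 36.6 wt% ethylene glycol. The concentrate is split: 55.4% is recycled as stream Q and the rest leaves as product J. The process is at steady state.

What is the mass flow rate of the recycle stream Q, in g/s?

Overall ethylene glycol balance (none leaves overhead): ethylene glycol in fresh feed = ethylene glycol in product, i.e. 2430×0.140 = (1−0.554)·E·0.366.
E = 340.2/(0.366×0.446) = 2084.1 g/s.
Recycle Q = 0.554×2084.1 = 1154.6 g/s.

1155 g/s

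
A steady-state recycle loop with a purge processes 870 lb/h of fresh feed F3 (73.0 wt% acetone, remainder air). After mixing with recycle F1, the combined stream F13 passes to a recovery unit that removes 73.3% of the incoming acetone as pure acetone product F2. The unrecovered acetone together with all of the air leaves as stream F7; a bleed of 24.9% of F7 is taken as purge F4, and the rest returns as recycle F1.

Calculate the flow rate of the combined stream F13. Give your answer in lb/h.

air enters only via F3 and leaves only via the purge: 870×0.270 = 0.249×(air in F7), and the recovery unit passes all air, so air in F13 = air in F7 = 943.37 lb/h.
acetone in F13: m_A = 870×0.730 + (1−0.249)·(1−0.733)·m_A, so m_A = 635.1/0.7995 = 794.39 lb/h.
F13 = 794.39 + 943.37 = 1737.8 lb/h.

1738 lb/h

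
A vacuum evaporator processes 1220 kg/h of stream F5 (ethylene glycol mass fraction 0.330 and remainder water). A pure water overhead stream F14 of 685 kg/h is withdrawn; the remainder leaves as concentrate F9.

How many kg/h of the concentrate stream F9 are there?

Concentrate = 1220 − 685 = 535 kg/h.

535 kg/h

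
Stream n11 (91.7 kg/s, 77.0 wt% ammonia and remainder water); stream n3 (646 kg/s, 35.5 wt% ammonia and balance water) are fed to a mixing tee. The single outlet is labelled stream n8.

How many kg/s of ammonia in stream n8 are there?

299.9 kg/s

ammonia out = ammonia in = 91.7×0.770 + 646×0.355 = 299.94 kg/s.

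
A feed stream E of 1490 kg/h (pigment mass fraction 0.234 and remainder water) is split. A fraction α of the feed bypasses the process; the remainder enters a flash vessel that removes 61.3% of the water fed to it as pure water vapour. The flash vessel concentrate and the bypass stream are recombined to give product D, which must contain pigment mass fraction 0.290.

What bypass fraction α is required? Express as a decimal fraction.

0.589

All 1490×0.234 = 348.66 kg/h of pigment reaches D, so D = 348.66/0.290 = 1202.3 kg/h and vapour = 287.72 kg/h.
The evaporator receives (1−α)·1490 of feed at 0.766 water and removes 0.613 of that water:
0.613×0.766×(1−α)×1490 = 287.72
(1−α) = 287.72/699.64 = 0.4112;  α = 0.5888.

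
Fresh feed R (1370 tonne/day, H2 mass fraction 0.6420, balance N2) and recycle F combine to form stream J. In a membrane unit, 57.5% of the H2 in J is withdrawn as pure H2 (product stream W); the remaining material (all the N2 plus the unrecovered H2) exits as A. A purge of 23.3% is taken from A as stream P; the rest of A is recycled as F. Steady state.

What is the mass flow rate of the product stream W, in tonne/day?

H2 in J: m_A = 1370×0.642 + (1−0.233)·(1−0.575)·m_A, so m_A = 879.54/0.6740 = 1304.9 tonne/day.
Product W = 0.575×1304.9 = 750.32 tonne/day.

750.3 tonne/day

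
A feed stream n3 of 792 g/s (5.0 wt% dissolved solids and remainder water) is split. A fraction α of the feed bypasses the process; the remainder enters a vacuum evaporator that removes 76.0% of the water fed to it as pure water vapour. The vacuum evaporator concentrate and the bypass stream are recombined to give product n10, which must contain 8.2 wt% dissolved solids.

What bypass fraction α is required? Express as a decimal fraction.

All 792×0.050 = 39.6 g/s of dissolved solids reaches n10, so n10 = 39.6/0.082 = 482.93 g/s and vapour = 309.07 g/s.
The evaporator receives (1−α)·792 of feed at 0.950 water and removes 0.760 of that water:
0.760×0.950×(1−α)×792 = 309.07
(1−α) = 309.07/571.82 = 0.5405;  α = 0.4595.

0.459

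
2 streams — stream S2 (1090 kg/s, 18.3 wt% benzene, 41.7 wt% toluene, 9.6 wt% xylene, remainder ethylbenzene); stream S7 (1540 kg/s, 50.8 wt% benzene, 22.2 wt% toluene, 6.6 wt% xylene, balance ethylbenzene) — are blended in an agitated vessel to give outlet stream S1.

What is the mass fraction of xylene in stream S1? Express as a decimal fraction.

0.078

Total flow out = 1090 + 1540 = 2630 kg/s.
xylene in = 1090×0.096 + 1540×0.066 = 206.28 kg/s.
xylene mass fraction in S1 = 206.28/2630 = 0.078.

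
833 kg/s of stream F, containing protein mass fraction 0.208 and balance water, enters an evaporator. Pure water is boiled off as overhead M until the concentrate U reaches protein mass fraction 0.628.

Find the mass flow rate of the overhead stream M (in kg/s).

protein is conserved: 833×0.208 = 173.26 kg/s all reports to the concentrate.
Concentrate = 173.26/(target fraction) = 275.9 kg/s.
Overhead = 833 − 275.9 = 557.1 kg/s.

557.1 kg/s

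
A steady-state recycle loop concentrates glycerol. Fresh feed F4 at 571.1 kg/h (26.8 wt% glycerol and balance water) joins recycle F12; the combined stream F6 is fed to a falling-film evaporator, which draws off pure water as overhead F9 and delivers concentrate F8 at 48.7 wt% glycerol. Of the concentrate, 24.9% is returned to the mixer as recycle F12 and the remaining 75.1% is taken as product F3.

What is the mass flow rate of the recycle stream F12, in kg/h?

104.2 kg/h

Overall glycerol balance (none leaves overhead): glycerol in fresh feed = glycerol in product, i.e. 571.1×0.268 = (1−0.249)·F8·0.487.
F8 = 153.05/(0.487×0.751) = 418.48 kg/h.
Recycle F12 = 0.249×418.48 = 104.2 kg/h.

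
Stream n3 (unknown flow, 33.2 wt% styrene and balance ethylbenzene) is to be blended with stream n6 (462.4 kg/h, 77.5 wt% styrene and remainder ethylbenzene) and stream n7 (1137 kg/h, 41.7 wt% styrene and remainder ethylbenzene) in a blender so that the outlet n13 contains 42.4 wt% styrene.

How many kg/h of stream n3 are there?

1678 kg/h

Let n3 be the unknown flow. Total out = 1599.4 + n3.
styrene balance: 832.49 + 0.332·n3 = 0.424·(1599.4 + n3)
(0.332 − 0.424)·n3 = 0.424×1599.4 − 832.49 = -154.34
n3 = -154.34 / -0.092 = 1677.6 kg/h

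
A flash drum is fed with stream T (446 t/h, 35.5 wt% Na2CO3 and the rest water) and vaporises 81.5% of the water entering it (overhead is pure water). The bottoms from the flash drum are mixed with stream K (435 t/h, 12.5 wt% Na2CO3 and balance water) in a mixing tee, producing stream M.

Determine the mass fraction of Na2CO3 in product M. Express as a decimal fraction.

Vapour removed = 0.815×0.645×446 = 234.45 t/h; concentrate = 211.55 t/h.
Na2CO3 reaching the mixer = 158.33 (from concentrate) + 435×0.125 = 212.7 t/h.
Product flow = 211.55 + 435 = 646.55 t/h; Na2CO3 fraction = 0.329.

0.329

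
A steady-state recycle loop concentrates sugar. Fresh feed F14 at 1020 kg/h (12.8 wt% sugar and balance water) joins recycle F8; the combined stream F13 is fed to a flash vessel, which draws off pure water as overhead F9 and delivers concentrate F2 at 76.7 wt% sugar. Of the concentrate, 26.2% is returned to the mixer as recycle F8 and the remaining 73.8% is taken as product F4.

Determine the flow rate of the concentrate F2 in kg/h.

230.7 kg/h

Overall sugar balance (none leaves overhead): sugar in fresh feed = sugar in product, i.e. 1020×0.128 = (1−0.262)·F2·0.767.
F2 = 130.56/(0.767×0.738) = 230.65 kg/h.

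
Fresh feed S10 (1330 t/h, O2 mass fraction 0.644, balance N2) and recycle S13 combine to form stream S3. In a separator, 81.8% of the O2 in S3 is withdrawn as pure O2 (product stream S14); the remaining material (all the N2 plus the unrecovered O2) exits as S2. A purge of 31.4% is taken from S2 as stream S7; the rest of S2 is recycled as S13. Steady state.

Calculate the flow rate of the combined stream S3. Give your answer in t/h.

2487 t/h

N2 enters only via S10 and leaves only via the purge: 1330×0.356 = 0.314×(N2 in S2), and the separator passes all N2, so N2 in S3 = N2 in S2 = 1507.9 t/h.
O2 in S3: m_A = 1330×0.644 + (1−0.314)·(1−0.818)·m_A, so m_A = 856.52/0.8751 = 978.71 t/h.
S3 = 978.71 + 1507.9 = 2486.6 t/h.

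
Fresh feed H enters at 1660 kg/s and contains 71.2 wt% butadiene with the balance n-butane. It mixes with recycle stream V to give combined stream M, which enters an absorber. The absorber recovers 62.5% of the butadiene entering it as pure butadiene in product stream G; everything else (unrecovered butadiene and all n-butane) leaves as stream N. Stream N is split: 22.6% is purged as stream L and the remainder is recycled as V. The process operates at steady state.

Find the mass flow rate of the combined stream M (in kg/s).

3781 kg/s

n-butane enters only via H and leaves only via the purge: 1660×0.288 = 0.226×(n-butane in N), and the absorber passes all n-butane, so n-butane in M = n-butane in N = 2115.4 kg/s.
butadiene in M: m_A = 1660×0.712 + (1−0.226)·(1−0.625)·m_A, so m_A = 1181.9/0.7097 = 1665.3 kg/s.
M = 1665.3 + 2115.4 = 3780.7 kg/s.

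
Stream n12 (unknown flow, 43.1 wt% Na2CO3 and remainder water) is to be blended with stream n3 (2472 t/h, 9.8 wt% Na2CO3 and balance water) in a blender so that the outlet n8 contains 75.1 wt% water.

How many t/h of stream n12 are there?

2051 t/h

Let n12 be the unknown flow. Total out = 2472 + n12.
water balance: 2229.7 + 0.569·n12 = 0.751·(2472 + n12)
(0.569 − 0.751)·n12 = 0.751×2472 − 2229.7 = -373.27
n12 = -373.27 / -0.182 = 2050.9 t/h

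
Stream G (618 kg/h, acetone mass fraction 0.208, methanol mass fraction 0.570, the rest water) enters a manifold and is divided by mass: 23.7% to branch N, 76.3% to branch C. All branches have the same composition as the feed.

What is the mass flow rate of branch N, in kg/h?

146.5 kg/h

Branch N flow = 0.237×618 = 146.47 kg/h.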